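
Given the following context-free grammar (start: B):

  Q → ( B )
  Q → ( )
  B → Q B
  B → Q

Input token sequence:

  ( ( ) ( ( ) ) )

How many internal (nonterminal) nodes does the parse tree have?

8

[B [Q ( [B [Q ( )] [B [Q ( [B [Q ( )]] )]]] )]]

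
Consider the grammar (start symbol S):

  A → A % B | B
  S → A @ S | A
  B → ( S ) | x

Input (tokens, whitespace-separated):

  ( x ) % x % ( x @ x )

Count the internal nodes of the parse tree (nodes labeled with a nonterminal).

16

[S [A [A [A [B ( [S [A [B x]]] )]] % [B x]] % [B ( [S [A [B x]] @ [S [A [B x]]]] )]]]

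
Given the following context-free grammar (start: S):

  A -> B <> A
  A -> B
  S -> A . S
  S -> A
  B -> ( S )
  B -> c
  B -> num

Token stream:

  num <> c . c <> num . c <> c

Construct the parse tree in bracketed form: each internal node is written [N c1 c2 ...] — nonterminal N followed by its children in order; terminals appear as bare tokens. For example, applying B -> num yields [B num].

S
A . S
B <> A . S
num <> A . S
num <> B . S
num <> c . S
num <> c . A . S
num <> c . B <> A . S
num <> c . c <> A . S
num <> c . c <> B . S
num <> c . c <> num . S
num <> c . c <> num . A
num <> c . c <> num . B <> A
num <> c . c <> num . c <> A
num <> c . c <> num . c <> B
num <> c . c <> num . c <> c

[S [A [B num] <> [A [B c]]] . [S [A [B c] <> [A [B num]]] . [S [A [B c] <> [A [B c]]]]]]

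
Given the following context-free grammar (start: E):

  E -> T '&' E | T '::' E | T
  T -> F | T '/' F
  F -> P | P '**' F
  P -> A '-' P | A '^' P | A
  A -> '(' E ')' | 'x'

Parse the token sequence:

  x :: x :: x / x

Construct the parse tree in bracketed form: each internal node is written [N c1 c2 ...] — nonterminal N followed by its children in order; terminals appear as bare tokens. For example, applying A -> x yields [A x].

[E [T [F [P [A x]]]] :: [E [T [F [P [A x]]]] :: [E [T [T [F [P [A x]]]] / [F [P [A x]]]]]]]

E
T :: E
F :: E
P :: E
A :: E
x :: E
x :: T :: E
x :: F :: E
x :: P :: E
x :: A :: E
x :: x :: E
x :: x :: T
x :: x :: T / F
x :: x :: F / F
x :: x :: P / F
x :: x :: A / F
x :: x :: x / F
x :: x :: x / P
x :: x :: x / A
x :: x :: x / x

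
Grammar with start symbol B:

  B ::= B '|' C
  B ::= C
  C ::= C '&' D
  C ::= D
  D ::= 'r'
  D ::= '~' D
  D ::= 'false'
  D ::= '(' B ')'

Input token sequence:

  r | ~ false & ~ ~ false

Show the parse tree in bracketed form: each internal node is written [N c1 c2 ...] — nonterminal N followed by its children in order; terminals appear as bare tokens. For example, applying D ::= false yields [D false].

[B [B [C [D r]]] | [C [C [D ~ [D false]]] & [D ~ [D ~ [D false]]]]]

B
B | C
C | C
D | C
r | C
r | C & D
r | D & D
r | ~ D & D
r | ~ false & D
r | ~ false & ~ D
r | ~ false & ~ ~ D
r | ~ false & ~ ~ false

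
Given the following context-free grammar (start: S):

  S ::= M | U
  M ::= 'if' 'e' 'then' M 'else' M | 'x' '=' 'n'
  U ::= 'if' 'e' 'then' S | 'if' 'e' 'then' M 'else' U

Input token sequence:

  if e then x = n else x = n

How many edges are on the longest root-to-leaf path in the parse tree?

[S [M if e then [M x = n] else [M x = n]]]

3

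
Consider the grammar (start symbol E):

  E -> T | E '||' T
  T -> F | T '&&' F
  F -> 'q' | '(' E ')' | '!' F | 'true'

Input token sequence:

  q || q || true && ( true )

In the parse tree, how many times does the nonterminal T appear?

[E [E [E [T [F q]]] || [T [F q]]] || [T [T [F true]] && [F ( [E [T [F true]]] )]]]

5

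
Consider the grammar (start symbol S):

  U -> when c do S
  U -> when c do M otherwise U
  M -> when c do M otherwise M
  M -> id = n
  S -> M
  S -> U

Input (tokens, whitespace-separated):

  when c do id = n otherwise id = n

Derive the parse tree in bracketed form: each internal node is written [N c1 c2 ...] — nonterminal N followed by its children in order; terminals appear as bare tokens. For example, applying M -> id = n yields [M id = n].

S
M
when c do M otherwise M
when c do id = n otherwise M
when c do id = n otherwise id = n

[S [M when c do [M id = n] otherwise [M id = n]]]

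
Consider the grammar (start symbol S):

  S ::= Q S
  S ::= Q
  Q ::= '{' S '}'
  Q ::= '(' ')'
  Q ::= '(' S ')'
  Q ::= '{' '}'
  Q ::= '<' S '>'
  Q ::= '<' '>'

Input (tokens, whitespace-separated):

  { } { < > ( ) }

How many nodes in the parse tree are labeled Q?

[S [Q { }] [S [Q { [S [Q < >] [S [Q ( )]]] }]]]

4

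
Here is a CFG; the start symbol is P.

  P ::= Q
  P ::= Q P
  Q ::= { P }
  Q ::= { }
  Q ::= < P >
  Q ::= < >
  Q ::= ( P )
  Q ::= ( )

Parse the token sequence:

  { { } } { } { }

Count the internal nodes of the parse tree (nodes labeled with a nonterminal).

8

[P [Q { [P [Q { }]] }] [P [Q { }] [P [Q { }]]]]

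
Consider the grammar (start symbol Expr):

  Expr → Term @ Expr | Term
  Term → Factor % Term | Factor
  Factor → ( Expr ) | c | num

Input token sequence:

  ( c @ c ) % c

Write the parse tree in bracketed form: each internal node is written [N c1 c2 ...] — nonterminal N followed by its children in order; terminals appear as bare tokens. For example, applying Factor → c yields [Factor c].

[Expr [Term [Factor ( [Expr [Term [Factor c]] @ [Expr [Term [Factor c]]]] )] % [Term [Factor c]]]]

Expr
Term
Factor % Term
( Expr ) % Term
( Term @ Expr ) % Term
( Factor @ Expr ) % Term
( c @ Expr ) % Term
( c @ Term ) % Term
( c @ Factor ) % Term
( c @ c ) % Term
( c @ c ) % Factor
( c @ c ) % c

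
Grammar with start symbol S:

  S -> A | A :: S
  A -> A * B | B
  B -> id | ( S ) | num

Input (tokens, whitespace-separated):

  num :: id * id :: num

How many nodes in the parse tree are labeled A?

[S [A [B num]] :: [S [A [A [B id]] * [B id]] :: [S [A [B num]]]]]

4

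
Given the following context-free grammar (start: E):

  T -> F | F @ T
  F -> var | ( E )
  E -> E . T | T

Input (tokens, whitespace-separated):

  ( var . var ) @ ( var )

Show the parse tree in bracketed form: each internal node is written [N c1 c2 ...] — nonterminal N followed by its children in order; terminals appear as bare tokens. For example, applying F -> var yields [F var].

E
T
F @ T
( E ) @ T
( E . T ) @ T
( T . T ) @ T
( F . T ) @ T
( var . T ) @ T
( var . F ) @ T
( var . var ) @ T
( var . var ) @ F
( var . var ) @ ( E )
( var . var ) @ ( T )
( var . var ) @ ( F )
( var . var ) @ ( var )

[E [T [F ( [E [E [T [F var]]] . [T [F var]]] )] @ [T [F ( [E [T [F var]]] )]]]]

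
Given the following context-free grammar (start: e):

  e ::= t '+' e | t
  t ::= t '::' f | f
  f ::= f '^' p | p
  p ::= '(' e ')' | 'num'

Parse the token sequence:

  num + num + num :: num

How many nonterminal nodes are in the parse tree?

15

[e [t [f [p num]]] + [e [t [f [p num]]] + [e [t [t [f [p num]]] :: [f [p num]]]]]]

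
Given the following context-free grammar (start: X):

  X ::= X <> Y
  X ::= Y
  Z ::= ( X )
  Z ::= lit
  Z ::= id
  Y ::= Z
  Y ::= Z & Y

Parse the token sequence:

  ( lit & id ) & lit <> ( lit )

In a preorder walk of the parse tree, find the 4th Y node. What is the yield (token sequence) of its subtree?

[X [X [Y [Z ( [X [Y [Z lit] & [Y [Z id]]]] )] & [Y [Z lit]]]] <> [Y [Z ( [X [Y [Z lit]]] )]]]

lit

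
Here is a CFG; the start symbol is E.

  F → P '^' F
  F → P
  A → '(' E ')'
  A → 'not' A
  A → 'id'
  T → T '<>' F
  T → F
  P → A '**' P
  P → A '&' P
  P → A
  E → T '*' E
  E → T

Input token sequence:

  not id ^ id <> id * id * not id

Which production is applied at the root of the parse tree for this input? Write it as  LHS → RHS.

[E [T [T [F [P [A not [A id]]] ^ [F [P [A id]]]]] <> [F [P [A id]]]] * [E [T [F [P [A id]]]] * [E [T [F [P [A not [A id]]]]]]]]

E → T '*' E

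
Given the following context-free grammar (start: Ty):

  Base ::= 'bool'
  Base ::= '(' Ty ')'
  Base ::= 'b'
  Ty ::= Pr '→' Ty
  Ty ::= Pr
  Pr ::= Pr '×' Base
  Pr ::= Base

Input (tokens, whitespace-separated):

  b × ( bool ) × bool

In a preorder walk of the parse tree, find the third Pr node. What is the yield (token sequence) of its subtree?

b

[Ty [Pr [Pr [Pr [Base b]] × [Base ( [Ty [Pr [Base bool]]] )]] × [Base bool]]]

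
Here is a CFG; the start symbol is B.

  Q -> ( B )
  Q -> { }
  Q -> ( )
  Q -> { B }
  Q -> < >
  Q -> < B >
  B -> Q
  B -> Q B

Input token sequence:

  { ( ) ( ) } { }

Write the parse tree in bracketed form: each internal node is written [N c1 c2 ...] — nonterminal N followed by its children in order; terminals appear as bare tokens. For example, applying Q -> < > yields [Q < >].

[B [Q { [B [Q ( )] [B [Q ( )]]] }] [B [Q { }]]]

B
Q B
{ B } B
{ Q B } B
{ ( ) B } B
{ ( ) Q } B
{ ( ) ( ) } B
{ ( ) ( ) } Q
{ ( ) ( ) } { }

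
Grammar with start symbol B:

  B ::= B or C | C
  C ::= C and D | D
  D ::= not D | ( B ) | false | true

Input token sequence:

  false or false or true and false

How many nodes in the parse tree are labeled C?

4

[B [B [B [C [D false]]] or [C [D false]]] or [C [C [D true]] and [D false]]]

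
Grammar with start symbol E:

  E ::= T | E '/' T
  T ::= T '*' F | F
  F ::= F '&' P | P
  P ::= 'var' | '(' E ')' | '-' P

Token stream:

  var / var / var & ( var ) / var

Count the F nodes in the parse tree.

6

[E [E [E [E [T [F [P var]]]] / [T [F [P var]]]] / [T [F [F [P var]] & [P ( [E [T [F [P var]]]] )]]]] / [T [F [P var]]]]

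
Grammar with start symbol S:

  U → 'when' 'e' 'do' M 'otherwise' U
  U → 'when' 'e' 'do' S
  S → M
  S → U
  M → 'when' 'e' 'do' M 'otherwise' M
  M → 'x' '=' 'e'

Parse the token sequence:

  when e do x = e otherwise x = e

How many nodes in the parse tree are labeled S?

1

[S [M when e do [M x = e] otherwise [M x = e]]]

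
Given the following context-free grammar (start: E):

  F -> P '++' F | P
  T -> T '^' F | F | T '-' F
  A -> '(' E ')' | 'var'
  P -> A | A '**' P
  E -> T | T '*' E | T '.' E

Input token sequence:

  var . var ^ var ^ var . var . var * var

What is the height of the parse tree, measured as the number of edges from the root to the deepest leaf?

9

[E [T [F [P [A var]]]] . [E [T [T [T [F [P [A var]]]] ^ [F [P [A var]]]] ^ [F [P [A var]]]] . [E [T [F [P [A var]]]] . [E [T [F [P [A var]]]] * [E [T [F [P [A var]]]]]]]]]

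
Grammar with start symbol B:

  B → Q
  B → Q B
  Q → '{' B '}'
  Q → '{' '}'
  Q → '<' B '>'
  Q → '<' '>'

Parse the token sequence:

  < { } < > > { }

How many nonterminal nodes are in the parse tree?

8

[B [Q < [B [Q { }] [B [Q < >]]] >] [B [Q { }]]]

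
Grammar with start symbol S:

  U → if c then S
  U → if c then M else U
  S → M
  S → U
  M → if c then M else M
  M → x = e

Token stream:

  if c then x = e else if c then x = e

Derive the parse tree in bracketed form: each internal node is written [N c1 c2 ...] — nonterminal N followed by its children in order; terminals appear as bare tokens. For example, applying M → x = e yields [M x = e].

S
U
if c then M else U
if c then x = e else U
if c then x = e else if c then S
if c then x = e else if c then M
if c then x = e else if c then x = e

[S [U if c then [M x = e] else [U if c then [S [M x = e]]]]]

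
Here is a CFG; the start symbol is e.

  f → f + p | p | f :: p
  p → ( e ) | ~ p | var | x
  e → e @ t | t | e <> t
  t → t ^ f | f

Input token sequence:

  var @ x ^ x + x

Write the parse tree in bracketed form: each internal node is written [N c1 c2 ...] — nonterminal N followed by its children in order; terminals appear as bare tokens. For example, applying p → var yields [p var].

e
e @ t
t @ t
f @ t
p @ t
var @ t
var @ t ^ f
var @ f ^ f
var @ p ^ f
var @ x ^ f
var @ x ^ f + p
var @ x ^ p + p
var @ x ^ x + p
var @ x ^ x + x

[e [e [t [f [p var]]]] @ [t [t [f [p x]]] ^ [f [f [p x]] + [p x]]]]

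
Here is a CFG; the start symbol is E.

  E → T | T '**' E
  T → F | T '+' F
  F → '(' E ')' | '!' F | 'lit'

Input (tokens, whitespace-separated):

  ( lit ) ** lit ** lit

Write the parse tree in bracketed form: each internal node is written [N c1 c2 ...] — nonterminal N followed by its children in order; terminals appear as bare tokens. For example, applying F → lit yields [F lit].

[E [T [F ( [E [T [F lit]]] )]] ** [E [T [F lit]] ** [E [T [F lit]]]]]

E
T ** E
F ** E
( E ) ** E
( T ) ** E
( F ) ** E
( lit ) ** E
( lit ) ** T ** E
( lit ) ** F ** E
( lit ) ** lit ** E
( lit ) ** lit ** T
( lit ) ** lit ** F
( lit ) ** lit ** lit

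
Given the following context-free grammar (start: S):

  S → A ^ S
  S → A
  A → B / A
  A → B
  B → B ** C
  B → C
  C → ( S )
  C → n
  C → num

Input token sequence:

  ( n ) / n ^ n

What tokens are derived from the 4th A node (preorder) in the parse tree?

n

[S [A [B [C ( [S [A [B [C n]]]] )]] / [A [B [C n]]]] ^ [S [A [B [C n]]]]]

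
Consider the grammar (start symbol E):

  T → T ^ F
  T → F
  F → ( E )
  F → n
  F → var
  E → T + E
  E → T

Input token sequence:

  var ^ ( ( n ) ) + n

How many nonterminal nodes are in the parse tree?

[E [T [T [F var]] ^ [F ( [E [T [F ( [E [T [F n]]] )]]] )]] + [E [T [F n]]]]

14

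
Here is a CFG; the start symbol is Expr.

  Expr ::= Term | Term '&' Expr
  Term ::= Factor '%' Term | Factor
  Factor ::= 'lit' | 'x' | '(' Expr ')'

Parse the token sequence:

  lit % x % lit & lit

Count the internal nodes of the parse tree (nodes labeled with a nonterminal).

10

[Expr [Term [Factor lit] % [Term [Factor x] % [Term [Factor lit]]]] & [Expr [Term [Factor lit]]]]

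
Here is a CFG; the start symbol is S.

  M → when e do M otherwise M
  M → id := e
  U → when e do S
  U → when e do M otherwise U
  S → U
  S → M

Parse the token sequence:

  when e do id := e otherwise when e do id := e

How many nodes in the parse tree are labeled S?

[S [U when e do [M id := e] otherwise [U when e do [S [M id := e]]]]]

2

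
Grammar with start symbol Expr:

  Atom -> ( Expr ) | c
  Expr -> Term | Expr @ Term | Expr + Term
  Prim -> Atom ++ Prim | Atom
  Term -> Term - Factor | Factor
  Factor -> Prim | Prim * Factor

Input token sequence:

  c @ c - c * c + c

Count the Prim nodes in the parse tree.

[Expr [Expr [Expr [Term [Factor [Prim [Atom c]]]]] @ [Term [Term [Factor [Prim [Atom c]]]] - [Factor [Prim [Atom c]] * [Factor [Prim [Atom c]]]]]] + [Term [Factor [Prim [Atom c]]]]]

5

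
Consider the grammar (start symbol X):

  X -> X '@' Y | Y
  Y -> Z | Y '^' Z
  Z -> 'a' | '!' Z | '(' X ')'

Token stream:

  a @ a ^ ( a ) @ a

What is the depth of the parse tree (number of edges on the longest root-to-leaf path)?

7

[X [X [X [Y [Z a]]] @ [Y [Y [Z a]] ^ [Z ( [X [Y [Z a]]] )]]] @ [Y [Z a]]]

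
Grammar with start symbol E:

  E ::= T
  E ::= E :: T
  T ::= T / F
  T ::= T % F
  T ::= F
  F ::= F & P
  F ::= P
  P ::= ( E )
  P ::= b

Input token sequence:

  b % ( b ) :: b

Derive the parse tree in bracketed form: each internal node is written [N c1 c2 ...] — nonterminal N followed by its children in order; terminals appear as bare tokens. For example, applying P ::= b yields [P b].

[E [E [T [T [F [P b]]] % [F [P ( [E [T [F [P b]]]] )]]]] :: [T [F [P b]]]]

E
E :: T
T :: T
T % F :: T
F % F :: T
P % F :: T
b % F :: T
b % P :: T
b % ( E ) :: T
b % ( T ) :: T
b % ( F ) :: T
b % ( P ) :: T
b % ( b ) :: T
b % ( b ) :: F
b % ( b ) :: P
b % ( b ) :: b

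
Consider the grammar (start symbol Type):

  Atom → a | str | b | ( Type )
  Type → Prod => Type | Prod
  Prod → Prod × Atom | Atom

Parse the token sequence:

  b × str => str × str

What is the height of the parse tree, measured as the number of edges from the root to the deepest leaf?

5

[Type [Prod [Prod [Atom b]] × [Atom str]] => [Type [Prod [Prod [Atom str]] × [Atom str]]]]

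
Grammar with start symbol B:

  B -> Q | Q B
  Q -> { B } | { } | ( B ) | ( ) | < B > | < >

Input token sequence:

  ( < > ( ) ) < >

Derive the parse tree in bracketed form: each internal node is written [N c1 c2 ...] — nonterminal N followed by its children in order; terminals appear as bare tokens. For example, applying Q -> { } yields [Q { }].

B
Q B
( B ) B
( Q B ) B
( < > B ) B
( < > Q ) B
( < > ( ) ) B
( < > ( ) ) Q
( < > ( ) ) < >

[B [Q ( [B [Q < >] [B [Q ( )]]] )] [B [Q < >]]]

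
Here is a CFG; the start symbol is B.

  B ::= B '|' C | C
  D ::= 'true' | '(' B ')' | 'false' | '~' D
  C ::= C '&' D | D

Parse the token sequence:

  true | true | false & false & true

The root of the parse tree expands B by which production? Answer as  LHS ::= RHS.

[B [B [B [C [D true]]] | [C [D true]]] | [C [C [C [D false]] & [D false]] & [D true]]]

B ::= B '|' C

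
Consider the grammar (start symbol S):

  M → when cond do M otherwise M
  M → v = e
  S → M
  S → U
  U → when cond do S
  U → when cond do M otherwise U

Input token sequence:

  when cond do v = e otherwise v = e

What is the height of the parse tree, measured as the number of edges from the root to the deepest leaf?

[S [M when cond do [M v = e] otherwise [M v = e]]]

3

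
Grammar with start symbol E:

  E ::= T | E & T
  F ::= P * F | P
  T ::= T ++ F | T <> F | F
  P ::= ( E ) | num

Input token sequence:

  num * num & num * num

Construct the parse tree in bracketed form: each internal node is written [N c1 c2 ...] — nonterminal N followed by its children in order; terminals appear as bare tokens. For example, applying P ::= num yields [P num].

[E [E [T [F [P num] * [F [P num]]]]] & [T [F [P num] * [F [P num]]]]]

E
E & T
T & T
F & T
P * F & T
num * F & T
num * P & T
num * num & T
num * num & F
num * num & P * F
num * num & num * F
num * num & num * P
num * num & num * num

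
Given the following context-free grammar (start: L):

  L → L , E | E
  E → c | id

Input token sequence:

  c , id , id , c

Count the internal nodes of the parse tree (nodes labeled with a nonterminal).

[L [L [L [L [E c]] , [E id]] , [E id]] , [E c]]

8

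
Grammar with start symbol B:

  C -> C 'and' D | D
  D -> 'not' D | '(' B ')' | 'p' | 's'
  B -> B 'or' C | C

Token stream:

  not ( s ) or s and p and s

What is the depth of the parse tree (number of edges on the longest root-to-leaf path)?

8

[B [B [C [D not [D ( [B [C [D s]]] )]]]] or [C [C [C [D s]] and [D p]] and [D s]]]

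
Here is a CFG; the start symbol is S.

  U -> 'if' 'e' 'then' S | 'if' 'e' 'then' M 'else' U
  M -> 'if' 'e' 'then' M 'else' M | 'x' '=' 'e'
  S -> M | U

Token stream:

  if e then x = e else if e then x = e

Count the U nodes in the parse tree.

[S [U if e then [M x = e] else [U if e then [S [M x = e]]]]]

2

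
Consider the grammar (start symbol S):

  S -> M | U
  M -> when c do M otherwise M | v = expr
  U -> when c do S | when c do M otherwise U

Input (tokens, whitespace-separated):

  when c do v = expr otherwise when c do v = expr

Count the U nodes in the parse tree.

[S [U when c do [M v = expr] otherwise [U when c do [S [M v = expr]]]]]

2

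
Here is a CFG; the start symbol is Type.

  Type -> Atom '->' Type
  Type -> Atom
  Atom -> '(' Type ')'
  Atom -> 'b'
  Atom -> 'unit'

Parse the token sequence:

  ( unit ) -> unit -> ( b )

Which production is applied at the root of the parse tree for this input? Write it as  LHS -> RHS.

[Type [Atom ( [Type [Atom unit]] )] -> [Type [Atom unit] -> [Type [Atom ( [Type [Atom b]] )]]]]

Type -> Atom '->' Type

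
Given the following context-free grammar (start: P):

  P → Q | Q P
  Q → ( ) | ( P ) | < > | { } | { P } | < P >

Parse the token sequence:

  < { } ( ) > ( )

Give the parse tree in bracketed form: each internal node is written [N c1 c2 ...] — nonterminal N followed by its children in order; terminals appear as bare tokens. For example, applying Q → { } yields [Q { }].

[P [Q < [P [Q { }] [P [Q ( )]]] >] [P [Q ( )]]]

P
Q P
< P > P
< Q P > P
< { } P > P
< { } Q > P
< { } ( ) > P
< { } ( ) > Q
< { } ( ) > ( )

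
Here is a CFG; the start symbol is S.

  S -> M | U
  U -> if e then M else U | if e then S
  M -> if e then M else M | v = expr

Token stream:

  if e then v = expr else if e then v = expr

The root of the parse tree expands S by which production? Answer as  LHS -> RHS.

S -> U

[S [U if e then [M v = expr] else [U if e then [S [M v = expr]]]]]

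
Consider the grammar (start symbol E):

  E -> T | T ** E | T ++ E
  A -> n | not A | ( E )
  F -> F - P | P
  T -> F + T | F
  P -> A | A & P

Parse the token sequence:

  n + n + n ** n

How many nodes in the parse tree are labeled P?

4

[E [T [F [P [A n]]] + [T [F [P [A n]]] + [T [F [P [A n]]]]]] ** [E [T [F [P [A n]]]]]]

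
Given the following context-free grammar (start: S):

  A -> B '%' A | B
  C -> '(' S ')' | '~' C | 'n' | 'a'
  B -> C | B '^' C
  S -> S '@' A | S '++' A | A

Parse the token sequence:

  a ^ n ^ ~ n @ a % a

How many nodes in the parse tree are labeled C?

6

[S [S [A [B [B [B [C a]] ^ [C n]] ^ [C ~ [C n]]]]] @ [A [B [C a]] % [A [B [C a]]]]]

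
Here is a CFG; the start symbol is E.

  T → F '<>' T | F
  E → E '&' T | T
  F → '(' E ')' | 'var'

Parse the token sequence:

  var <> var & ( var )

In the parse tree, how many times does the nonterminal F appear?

4

[E [E [T [F var] <> [T [F var]]]] & [T [F ( [E [T [F var]]] )]]]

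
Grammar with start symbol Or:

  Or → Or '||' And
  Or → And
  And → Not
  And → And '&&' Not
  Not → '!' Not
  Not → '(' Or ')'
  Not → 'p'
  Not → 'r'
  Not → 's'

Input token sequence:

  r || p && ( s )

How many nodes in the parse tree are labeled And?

[Or [Or [And [Not r]]] || [And [And [Not p]] && [Not ( [Or [And [Not s]]] )]]]

4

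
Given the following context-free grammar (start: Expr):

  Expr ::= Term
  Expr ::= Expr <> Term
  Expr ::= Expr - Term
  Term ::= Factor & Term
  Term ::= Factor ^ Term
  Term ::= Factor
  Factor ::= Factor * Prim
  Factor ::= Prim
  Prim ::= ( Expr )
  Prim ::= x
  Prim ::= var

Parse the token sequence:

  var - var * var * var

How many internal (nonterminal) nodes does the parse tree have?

[Expr [Expr [Term [Factor [Prim var]]]] - [Term [Factor [Factor [Factor [Prim var]] * [Prim var]] * [Prim var]]]]

12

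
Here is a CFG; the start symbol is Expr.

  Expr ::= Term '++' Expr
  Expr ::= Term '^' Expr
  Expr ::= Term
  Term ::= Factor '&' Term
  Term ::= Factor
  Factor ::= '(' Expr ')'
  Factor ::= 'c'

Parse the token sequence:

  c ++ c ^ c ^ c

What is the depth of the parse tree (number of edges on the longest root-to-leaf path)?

[Expr [Term [Factor c]] ++ [Expr [Term [Factor c]] ^ [Expr [Term [Factor c]] ^ [Expr [Term [Factor c]]]]]]

6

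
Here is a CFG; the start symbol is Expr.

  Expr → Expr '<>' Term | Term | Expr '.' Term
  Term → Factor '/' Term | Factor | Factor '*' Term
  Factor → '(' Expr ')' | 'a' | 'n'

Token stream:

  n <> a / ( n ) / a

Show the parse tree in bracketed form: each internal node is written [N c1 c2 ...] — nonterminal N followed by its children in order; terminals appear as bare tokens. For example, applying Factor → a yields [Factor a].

Expr
Expr <> Term
Term <> Term
Factor <> Term
n <> Term
n <> Factor / Term
n <> a / Term
n <> a / Factor / Term
n <> a / ( Expr ) / Term
n <> a / ( Term ) / Term
n <> a / ( Factor ) / Term
n <> a / ( n ) / Term
n <> a / ( n ) / Factor
n <> a / ( n ) / a

[Expr [Expr [Term [Factor n]]] <> [Term [Factor a] / [Term [Factor ( [Expr [Term [Factor n]]] )] / [Term [Factor a]]]]]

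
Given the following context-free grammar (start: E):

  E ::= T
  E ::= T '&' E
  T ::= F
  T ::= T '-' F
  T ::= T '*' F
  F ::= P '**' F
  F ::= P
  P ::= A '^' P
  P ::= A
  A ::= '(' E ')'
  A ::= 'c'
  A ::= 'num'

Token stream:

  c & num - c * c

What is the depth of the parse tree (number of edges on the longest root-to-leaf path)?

[E [T [F [P [A c]]]] & [E [T [T [T [F [P [A num]]]] - [F [P [A c]]]] * [F [P [A c]]]]]]

8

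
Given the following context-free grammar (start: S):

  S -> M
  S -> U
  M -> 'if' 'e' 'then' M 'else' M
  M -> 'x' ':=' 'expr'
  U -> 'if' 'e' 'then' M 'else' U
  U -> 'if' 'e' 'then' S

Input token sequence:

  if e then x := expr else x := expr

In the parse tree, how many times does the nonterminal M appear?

[S [M if e then [M x := expr] else [M x := expr]]]

3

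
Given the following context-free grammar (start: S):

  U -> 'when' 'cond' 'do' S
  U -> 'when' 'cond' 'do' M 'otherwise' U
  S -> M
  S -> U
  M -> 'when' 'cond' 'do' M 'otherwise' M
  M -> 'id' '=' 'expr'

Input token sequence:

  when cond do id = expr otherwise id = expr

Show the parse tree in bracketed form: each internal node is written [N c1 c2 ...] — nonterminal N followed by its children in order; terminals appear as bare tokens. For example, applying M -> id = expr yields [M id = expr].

S
M
when cond do M otherwise M
when cond do id = expr otherwise M
when cond do id = expr otherwise id = expr

[S [M when cond do [M id = expr] otherwise [M id = expr]]]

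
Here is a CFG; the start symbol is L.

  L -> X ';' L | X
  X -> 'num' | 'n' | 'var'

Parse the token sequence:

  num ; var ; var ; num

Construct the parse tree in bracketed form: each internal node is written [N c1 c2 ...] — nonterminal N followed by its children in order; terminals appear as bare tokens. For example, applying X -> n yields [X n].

L
X ; L
num ; L
num ; X ; L
num ; var ; L
num ; var ; X ; L
num ; var ; var ; L
num ; var ; var ; X
num ; var ; var ; num

[L [X num] ; [L [X var] ; [L [X var] ; [L [X num]]]]]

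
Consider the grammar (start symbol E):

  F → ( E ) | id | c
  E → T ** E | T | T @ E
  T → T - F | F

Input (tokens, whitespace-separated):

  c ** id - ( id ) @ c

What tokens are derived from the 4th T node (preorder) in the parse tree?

[E [T [F c]] ** [E [T [T [F id]] - [F ( [E [T [F id]]] )]] @ [E [T [F c]]]]]

id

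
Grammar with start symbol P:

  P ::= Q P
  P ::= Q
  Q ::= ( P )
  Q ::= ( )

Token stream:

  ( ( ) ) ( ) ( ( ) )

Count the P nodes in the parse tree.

[P [Q ( [P [Q ( )]] )] [P [Q ( )] [P [Q ( [P [Q ( )]] )]]]]

5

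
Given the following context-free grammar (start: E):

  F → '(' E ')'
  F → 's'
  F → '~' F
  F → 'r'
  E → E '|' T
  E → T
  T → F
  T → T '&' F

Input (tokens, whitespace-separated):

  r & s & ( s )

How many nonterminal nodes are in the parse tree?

10

[E [T [T [T [F r]] & [F s]] & [F ( [E [T [F s]]] )]]]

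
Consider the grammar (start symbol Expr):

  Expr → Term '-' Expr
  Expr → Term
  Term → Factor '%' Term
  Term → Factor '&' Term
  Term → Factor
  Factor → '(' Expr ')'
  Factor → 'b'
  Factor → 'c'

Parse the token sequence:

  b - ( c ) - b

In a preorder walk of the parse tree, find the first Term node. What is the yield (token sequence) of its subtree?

b

[Expr [Term [Factor b]] - [Expr [Term [Factor ( [Expr [Term [Factor c]]] )]] - [Expr [Term [Factor b]]]]]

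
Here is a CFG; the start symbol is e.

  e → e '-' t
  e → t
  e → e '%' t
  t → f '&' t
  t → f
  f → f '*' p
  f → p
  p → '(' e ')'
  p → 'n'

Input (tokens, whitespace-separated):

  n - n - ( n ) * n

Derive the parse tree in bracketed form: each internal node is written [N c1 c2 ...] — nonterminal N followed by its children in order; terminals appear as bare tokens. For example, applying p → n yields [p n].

[e [e [e [t [f [p n]]]] - [t [f [p n]]]] - [t [f [f [p ( [e [t [f [p n]]]] )]] * [p n]]]]

e
e - t
e - t - t
t - t - t
f - t - t
p - t - t
n - t - t
n - f - t
n - p - t
n - n - t
n - n - f
n - n - f * p
n - n - p * p
n - n - ( e ) * p
n - n - ( t ) * p
n - n - ( f ) * p
n - n - ( p ) * p
n - n - ( n ) * p
n - n - ( n ) * n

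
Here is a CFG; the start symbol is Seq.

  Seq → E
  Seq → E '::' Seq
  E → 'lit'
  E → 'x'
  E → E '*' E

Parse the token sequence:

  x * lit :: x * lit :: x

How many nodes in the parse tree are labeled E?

[Seq [E [E x] * [E lit]] :: [Seq [E [E x] * [E lit]] :: [Seq [E x]]]]

7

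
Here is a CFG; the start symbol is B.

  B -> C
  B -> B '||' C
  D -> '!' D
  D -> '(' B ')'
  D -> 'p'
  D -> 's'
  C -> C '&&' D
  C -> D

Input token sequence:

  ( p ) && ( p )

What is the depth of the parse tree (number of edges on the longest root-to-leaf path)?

[B [C [C [D ( [B [C [D p]]] )]] && [D ( [B [C [D p]]] )]]]

7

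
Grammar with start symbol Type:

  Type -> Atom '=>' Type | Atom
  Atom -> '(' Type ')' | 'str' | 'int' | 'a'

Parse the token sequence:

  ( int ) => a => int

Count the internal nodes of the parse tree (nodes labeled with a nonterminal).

8

[Type [Atom ( [Type [Atom int]] )] => [Type [Atom a] => [Type [Atom int]]]]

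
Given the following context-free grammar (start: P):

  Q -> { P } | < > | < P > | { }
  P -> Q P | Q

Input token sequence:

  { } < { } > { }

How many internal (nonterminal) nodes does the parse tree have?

8

[P [Q { }] [P [Q < [P [Q { }]] >] [P [Q { }]]]]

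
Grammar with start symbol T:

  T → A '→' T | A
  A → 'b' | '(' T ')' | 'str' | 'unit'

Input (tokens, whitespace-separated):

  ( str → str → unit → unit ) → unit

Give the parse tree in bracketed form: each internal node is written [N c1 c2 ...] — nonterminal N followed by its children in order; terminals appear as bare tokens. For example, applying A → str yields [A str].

[T [A ( [T [A str] → [T [A str] → [T [A unit] → [T [A unit]]]]] )] → [T [A unit]]]

T
A → T
( T ) → T
( A → T ) → T
( str → T ) → T
( str → A → T ) → T
( str → str → T ) → T
( str → str → A → T ) → T
( str → str → unit → T ) → T
( str → str → unit → A ) → T
( str → str → unit → unit ) → T
( str → str → unit → unit ) → A
( str → str → unit → unit ) → unit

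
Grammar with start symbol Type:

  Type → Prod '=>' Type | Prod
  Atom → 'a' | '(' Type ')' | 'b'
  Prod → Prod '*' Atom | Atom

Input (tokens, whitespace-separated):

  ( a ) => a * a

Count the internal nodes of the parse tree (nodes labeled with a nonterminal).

11

[Type [Prod [Atom ( [Type [Prod [Atom a]]] )]] => [Type [Prod [Prod [Atom a]] * [Atom a]]]]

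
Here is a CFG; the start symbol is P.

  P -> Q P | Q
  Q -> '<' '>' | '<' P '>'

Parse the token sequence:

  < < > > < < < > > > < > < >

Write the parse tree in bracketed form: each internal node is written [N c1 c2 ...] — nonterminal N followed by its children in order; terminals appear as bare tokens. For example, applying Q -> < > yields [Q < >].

P
Q P
< P > P
< Q > P
< < > > P
< < > > Q P
< < > > < P > P
< < > > < Q > P
< < > > < < P > > P
< < > > < < Q > > P
< < > > < < < > > > P
< < > > < < < > > > Q P
< < > > < < < > > > < > P
< < > > < < < > > > < > Q
< < > > < < < > > > < > < >

[P [Q < [P [Q < >]] >] [P [Q < [P [Q < [P [Q < >]] >]] >] [P [Q < >] [P [Q < >]]]]]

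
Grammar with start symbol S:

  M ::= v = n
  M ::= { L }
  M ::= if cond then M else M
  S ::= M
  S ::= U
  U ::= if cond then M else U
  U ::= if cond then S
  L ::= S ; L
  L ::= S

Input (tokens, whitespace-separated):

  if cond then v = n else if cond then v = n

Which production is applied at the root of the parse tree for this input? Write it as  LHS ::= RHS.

[S [U if cond then [M v = n] else [U if cond then [S [M v = n]]]]]

S ::= U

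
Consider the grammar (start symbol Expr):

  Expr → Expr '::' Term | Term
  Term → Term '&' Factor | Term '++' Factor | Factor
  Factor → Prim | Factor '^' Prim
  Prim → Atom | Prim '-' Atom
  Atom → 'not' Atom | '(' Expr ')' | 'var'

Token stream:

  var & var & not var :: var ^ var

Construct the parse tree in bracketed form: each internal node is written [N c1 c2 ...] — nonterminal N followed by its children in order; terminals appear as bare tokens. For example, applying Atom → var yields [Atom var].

Expr
Expr :: Term
Term :: Term
Term & Factor :: Term
Term & Factor & Factor :: Term
Factor & Factor & Factor :: Term
Prim & Factor & Factor :: Term
Atom & Factor & Factor :: Term
var & Factor & Factor :: Term
var & Prim & Factor :: Term
var & Atom & Factor :: Term
var & var & Factor :: Term
var & var & Prim :: Term
var & var & Atom :: Term
var & var & not Atom :: Term
var & var & not var :: Term
var & var & not var :: Factor
var & var & not var :: Factor ^ Prim
var & var & not var :: Prim ^ Prim
var & var & not var :: Atom ^ Prim
var & var & not var :: var ^ Prim
var & var & not var :: var ^ Atom
var & var & not var :: var ^ var

[Expr [Expr [Term [Term [Term [Factor [Prim [Atom var]]]] & [Factor [Prim [Atom var]]]] & [Factor [Prim [Atom not [Atom var]]]]]] :: [Term [Factor [Factor [Prim [Atom var]]] ^ [Prim [Atom var]]]]]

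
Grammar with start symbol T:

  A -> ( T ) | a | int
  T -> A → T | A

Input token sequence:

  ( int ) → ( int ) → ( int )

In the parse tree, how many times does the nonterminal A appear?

6

[T [A ( [T [A int]] )] → [T [A ( [T [A int]] )] → [T [A ( [T [A int]] )]]]]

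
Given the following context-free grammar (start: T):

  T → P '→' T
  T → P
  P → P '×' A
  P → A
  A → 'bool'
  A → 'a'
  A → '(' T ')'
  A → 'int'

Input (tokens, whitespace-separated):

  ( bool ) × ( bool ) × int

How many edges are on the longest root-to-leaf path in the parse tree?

[T [P [P [P [A ( [T [P [A bool]]] )]] × [A ( [T [P [A bool]]] )]] × [A int]]]

8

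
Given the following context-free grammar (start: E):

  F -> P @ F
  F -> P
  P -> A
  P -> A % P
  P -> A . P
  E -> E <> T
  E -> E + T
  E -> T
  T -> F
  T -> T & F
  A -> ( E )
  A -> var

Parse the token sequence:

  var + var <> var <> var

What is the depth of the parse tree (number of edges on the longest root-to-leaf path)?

8

[E [E [E [E [T [F [P [A var]]]]] + [T [F [P [A var]]]]] <> [T [F [P [A var]]]]] <> [T [F [P [A var]]]]]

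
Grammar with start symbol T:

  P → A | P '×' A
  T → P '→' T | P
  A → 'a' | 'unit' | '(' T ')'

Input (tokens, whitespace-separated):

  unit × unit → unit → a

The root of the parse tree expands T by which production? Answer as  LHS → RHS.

[T [P [P [A unit]] × [A unit]] → [T [P [A unit]] → [T [P [A a]]]]]

T → P '→' T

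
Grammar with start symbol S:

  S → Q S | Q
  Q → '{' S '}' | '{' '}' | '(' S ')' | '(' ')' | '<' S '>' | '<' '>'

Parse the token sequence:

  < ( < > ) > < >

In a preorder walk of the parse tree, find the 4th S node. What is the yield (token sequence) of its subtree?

< >

[S [Q < [S [Q ( [S [Q < >]] )]] >] [S [Q < >]]]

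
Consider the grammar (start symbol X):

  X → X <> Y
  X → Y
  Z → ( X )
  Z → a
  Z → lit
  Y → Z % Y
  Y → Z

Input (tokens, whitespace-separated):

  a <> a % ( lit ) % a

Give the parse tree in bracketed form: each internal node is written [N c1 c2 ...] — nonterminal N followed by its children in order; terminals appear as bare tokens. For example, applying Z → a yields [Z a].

X
X <> Y
Y <> Y
Z <> Y
a <> Y
a <> Z % Y
a <> a % Y
a <> a % Z % Y
a <> a % ( X ) % Y
a <> a % ( Y ) % Y
a <> a % ( Z ) % Y
a <> a % ( lit ) % Y
a <> a % ( lit ) % Z
a <> a % ( lit ) % a

[X [X [Y [Z a]]] <> [Y [Z a] % [Y [Z ( [X [Y [Z lit]]] )] % [Y [Z a]]]]]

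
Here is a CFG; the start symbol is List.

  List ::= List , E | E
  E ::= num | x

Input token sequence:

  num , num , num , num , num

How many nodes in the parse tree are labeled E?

5

[List [List [List [List [List [E num]] , [E num]] , [E num]] , [E num]] , [E num]]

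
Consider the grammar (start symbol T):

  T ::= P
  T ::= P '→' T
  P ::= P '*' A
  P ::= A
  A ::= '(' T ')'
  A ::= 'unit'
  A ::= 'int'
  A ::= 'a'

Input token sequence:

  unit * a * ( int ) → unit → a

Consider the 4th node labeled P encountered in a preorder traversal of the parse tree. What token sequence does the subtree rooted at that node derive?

int

[T [P [P [P [A unit]] * [A a]] * [A ( [T [P [A int]]] )]] → [T [P [A unit]] → [T [P [A a]]]]]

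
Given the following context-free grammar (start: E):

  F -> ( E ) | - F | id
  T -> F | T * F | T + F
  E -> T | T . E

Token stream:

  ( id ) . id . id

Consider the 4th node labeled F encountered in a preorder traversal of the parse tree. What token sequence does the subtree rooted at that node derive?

id

[E [T [F ( [E [T [F id]]] )]] . [E [T [F id]] . [E [T [F id]]]]]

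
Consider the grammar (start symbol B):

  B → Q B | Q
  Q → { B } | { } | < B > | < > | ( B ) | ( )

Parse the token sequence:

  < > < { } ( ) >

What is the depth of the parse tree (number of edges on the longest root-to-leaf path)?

6

[B [Q < >] [B [Q < [B [Q { }] [B [Q ( )]]] >]]]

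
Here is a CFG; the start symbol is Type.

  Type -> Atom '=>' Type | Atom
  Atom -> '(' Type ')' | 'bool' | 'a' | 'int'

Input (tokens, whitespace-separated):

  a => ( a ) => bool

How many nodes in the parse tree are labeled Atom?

4

[Type [Atom a] => [Type [Atom ( [Type [Atom a]] )] => [Type [Atom bool]]]]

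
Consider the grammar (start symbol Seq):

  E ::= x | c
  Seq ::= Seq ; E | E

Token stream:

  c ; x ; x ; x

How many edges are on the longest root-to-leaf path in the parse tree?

5

[Seq [Seq [Seq [Seq [E c]] ; [E x]] ; [E x]] ; [E x]]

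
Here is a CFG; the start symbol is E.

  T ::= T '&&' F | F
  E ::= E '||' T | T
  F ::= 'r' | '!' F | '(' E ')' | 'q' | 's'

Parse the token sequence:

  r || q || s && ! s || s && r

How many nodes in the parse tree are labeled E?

[E [E [E [E [T [F r]]] || [T [F q]]] || [T [T [F s]] && [F ! [F s]]]] || [T [T [F s]] && [F r]]]

4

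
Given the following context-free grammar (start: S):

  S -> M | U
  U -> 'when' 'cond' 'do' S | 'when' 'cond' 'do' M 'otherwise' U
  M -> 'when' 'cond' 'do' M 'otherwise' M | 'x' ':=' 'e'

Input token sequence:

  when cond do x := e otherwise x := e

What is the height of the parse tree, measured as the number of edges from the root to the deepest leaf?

[S [M when cond do [M x := e] otherwise [M x := e]]]

3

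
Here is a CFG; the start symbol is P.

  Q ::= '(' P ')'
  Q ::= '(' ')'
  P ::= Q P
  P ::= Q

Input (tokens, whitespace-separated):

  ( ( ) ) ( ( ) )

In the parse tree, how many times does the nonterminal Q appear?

4

[P [Q ( [P [Q ( )]] )] [P [Q ( [P [Q ( )]] )]]]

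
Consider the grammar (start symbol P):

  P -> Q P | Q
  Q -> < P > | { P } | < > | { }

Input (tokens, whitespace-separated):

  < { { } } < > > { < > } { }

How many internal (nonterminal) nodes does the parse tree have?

[P [Q < [P [Q { [P [Q { }]] }] [P [Q < >]]] >] [P [Q { [P [Q < >]] }] [P [Q { }]]]]

14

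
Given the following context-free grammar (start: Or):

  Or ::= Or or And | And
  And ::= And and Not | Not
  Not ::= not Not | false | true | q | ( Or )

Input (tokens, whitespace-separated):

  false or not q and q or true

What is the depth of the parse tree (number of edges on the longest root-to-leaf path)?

6

[Or [Or [Or [And [Not false]]] or [And [And [Not not [Not q]]] and [Not q]]] or [And [Not true]]]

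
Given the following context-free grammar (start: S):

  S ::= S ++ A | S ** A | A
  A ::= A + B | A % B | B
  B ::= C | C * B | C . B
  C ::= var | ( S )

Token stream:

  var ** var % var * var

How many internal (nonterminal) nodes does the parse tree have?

[S [S [A [B [C var]]]] ** [A [A [B [C var]]] % [B [C var] * [B [C var]]]]]

13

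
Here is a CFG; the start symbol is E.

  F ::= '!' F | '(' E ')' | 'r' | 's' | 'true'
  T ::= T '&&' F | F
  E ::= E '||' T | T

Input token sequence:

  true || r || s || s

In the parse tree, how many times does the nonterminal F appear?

[E [E [E [E [T [F true]]] || [T [F r]]] || [T [F s]]] || [T [F s]]]

4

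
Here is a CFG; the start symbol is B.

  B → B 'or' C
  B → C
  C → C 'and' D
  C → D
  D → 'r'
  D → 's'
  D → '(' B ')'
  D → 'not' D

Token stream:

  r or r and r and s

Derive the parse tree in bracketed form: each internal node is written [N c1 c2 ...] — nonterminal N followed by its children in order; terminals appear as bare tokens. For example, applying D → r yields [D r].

[B [B [C [D r]]] or [C [C [C [D r]] and [D r]] and [D s]]]

B
B or C
C or C
D or C
r or C
r or C and D
r or C and D and D
r or D and D and D
r or r and D and D
r or r and r and D
r or r and r and s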